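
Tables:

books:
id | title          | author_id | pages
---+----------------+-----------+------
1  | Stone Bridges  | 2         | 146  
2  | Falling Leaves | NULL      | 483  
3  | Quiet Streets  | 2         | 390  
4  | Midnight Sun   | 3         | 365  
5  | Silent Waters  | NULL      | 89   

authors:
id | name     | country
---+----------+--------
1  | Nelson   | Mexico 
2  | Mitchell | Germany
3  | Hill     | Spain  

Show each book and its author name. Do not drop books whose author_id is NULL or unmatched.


LEFT JOIN keeps every row from books (the left table); where author_id has no match in authors, the author columns become NULL. Walk through each book:
  - book 1 (Stone Bridges): author_id=2 -> matches Mitchell
  - book 2 (Falling Leaves): author_id=NULL, no match -> kept with NULL
  - book 3 (Quiet Streets): author_id=2 -> matches Mitchell
  - book 4 (Midnight Sun): author_id=3 -> matches Hill
  - book 5 (Silent Waters): author_id=NULL, no match -> kept with NULL
All 5 rows appear; 2 have NULL author.

SQL:
SELECT a.title, b.name AS author
FROM books a
LEFT JOIN authors b ON a.author_id = b.id

Result:
title          | author  
---------------+---------
Stone Bridges  | Mitchell
Falling Leaves | NULL    
Quiet Streets  | Mitchell
Midnight Sun   | Hill    
Silent Waters  | NULL    


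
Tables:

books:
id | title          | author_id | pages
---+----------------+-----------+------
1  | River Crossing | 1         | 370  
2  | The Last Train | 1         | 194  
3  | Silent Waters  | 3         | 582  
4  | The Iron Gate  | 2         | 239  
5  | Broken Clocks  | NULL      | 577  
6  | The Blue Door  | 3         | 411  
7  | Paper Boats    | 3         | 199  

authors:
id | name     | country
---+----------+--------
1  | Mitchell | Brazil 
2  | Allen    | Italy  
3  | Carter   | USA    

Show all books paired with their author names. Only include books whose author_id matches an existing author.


INNER JOIN keeps only books rows whose author_id matches an id in authors. Walk through each book:
  - book 1 (River Crossing): author_id=1 -> matches Mitchell
  - book 2 (The Last Train): author_id=1 -> matches Mitchell
  - book 3 (Silent Waters): author_id=3 -> matches Carter
  - book 4 (The Iron Gate): author_id=2 -> matches Allen
  - book 5 (Broken Clocks): author_id=NULL, no match -> dropped
  - book 6 (The Blue Door): author_id=3 -> matches Carter
  - book 7 (Paper Boats): author_id=3 -> matches Carter
So 1 of 7 rows is dropped.

SQL:
SELECT a.title, b.name AS author
FROM books a
INNER JOIN authors b ON a.author_id = b.id

Result:
title          | author  
---------------+---------
River Crossing | Mitchell
The Last Train | Mitchell
Silent Waters  | Carter  
The Iron Gate  | Allen   
The Blue Door  | Carter  
Paper Boats    | Carter  


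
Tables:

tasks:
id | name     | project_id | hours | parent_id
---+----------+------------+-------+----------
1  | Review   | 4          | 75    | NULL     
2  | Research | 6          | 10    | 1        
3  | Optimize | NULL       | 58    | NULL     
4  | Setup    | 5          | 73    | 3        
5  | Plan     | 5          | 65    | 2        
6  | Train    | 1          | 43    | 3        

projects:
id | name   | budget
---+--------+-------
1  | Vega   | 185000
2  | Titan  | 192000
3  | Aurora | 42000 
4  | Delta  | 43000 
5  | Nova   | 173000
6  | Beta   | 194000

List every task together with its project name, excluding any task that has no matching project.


INNER JOIN keeps only tasks rows whose project_id matches an id in projects. Walk through each task:
  - task 1 (Review): project_id=4 -> matches Delta
  - task 2 (Research): project_id=6 -> matches Beta
  - task 3 (Optimize): project_id=NULL, no match -> dropped
  - task 4 (Setup): project_id=5 -> matches Nova
  - task 5 (Plan): project_id=5 -> matches Nova
  - task 6 (Train): project_id=1 -> matches Vega
So 1 of 6 rows is dropped.

SQL:
SELECT a.name, b.name AS project
FROM tasks a
INNER JOIN projects b ON a.project_id = b.id

Result:
name     | project
---------+--------
Review   | Delta  
Research | Beta   
Setup    | Nova   
Plan     | Nova   
Train    | Vega   


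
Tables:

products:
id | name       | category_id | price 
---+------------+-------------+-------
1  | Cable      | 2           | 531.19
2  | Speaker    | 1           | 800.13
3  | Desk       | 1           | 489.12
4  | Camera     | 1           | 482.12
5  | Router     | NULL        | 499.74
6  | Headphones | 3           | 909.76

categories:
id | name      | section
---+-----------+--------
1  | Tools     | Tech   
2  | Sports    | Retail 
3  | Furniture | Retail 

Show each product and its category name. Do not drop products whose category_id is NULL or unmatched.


LEFT JOIN keeps every row from products (the left table); where category_id has no match in categories, the category columns become NULL. Walk through each product:
  - product 1 (Cable): category_id=2 -> matches Sports
  - product 2 (Speaker): category_id=1 -> matches Tools
  - product 3 (Desk): category_id=1 -> matches Tools
  - product 4 (Camera): category_id=1 -> matches Tools
  - product 5 (Router): category_id=NULL, no match -> kept with NULL
  - product 6 (Headphones): category_id=3 -> matches Furniture
All 6 rows appear; 1 has NULL category.

SQL:
SELECT a.name, b.name AS category
FROM products a
LEFT JOIN categories b ON a.category_id = b.id

Result:
name       | category 
-----------+----------
Cable      | Sports   
Speaker    | Tools    
Desk       | Tools    
Camera     | Tools    
Router     | NULL     
Headphones | Furniture


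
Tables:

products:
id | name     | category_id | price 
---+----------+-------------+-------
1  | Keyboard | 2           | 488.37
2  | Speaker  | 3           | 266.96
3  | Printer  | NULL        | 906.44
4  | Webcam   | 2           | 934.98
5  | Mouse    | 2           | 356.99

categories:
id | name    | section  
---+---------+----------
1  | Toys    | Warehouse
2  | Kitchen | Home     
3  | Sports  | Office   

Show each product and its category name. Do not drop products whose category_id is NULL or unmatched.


LEFT JOIN keeps every row from products (the left table); where category_id has no match in categories, the category columns become NULL. Walk through each product:
  - product 1 (Keyboard): category_id=2 -> matches Kitchen
  - product 2 (Speaker): category_id=3 -> matches Sports
  - product 3 (Printer): category_id=NULL, no match -> kept with NULL
  - product 4 (Webcam): category_id=2 -> matches Kitchen
  - product 5 (Mouse): category_id=2 -> matches Kitchen
All 5 rows appear; 1 has NULL category.

SQL:
SELECT a.name, b.name AS category
FROM products a
LEFT JOIN categories b ON a.category_id = b.id

Result:
name     | category
---------+---------
Keyboard | Kitchen 
Speaker  | Sports  
Printer  | NULL    
Webcam   | Kitchen 
Mouse    | Kitchen 


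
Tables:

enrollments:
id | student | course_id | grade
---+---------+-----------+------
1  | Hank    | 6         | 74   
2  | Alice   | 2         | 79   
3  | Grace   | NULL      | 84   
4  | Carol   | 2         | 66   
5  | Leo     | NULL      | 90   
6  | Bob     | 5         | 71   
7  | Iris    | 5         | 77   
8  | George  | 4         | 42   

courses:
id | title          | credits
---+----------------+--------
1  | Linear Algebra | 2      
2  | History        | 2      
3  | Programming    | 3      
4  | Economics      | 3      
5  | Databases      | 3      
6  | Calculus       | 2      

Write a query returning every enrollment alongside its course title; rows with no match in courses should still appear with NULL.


LEFT JOIN keeps every row from enrollments (the left table); where course_id has no match in courses, the course columns become NULL. Walk through each enrollment:
  - enrollment 1 (Hank): course_id=6 -> matches Calculus
  - enrollment 2 (Alice): course_id=2 -> matches History
  - enrollment 3 (Grace): course_id=NULL, no match -> kept with NULL
  - enrollment 4 (Carol): course_id=2 -> matches History
  - enrollment 5 (Leo): course_id=NULL, no match -> kept with NULL
  - enrollment 6 (Bob): course_id=5 -> matches Databases
  - enrollment 7 (Iris): course_id=5 -> matches Databases
  - enrollment 8 (George): course_id=4 -> matches Economics
All 8 rows appear; 2 have NULL course.

SQL:
SELECT a.student, b.title AS course
FROM enrollments a
LEFT JOIN courses b ON a.course_id = b.id

Result:
student | course   
--------+----------
Hank    | Calculus 
Alice   | History  
Grace   | NULL     
Carol   | History  
Leo     | NULL     
Bob     | Databases
Iris    | Databases
George  | Economics


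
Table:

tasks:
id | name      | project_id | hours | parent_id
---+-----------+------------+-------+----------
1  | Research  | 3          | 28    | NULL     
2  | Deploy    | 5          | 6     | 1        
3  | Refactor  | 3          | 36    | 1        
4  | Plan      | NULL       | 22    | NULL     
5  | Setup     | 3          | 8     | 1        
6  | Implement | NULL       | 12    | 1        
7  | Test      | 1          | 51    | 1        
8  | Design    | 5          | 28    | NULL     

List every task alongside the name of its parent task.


This is a self-join: tasks is joined to a second copy of itself, matching each row's parent_id to another row's id. Use LEFT JOIN so rows with parent_id=NULL are kept.
  - task 1 (Research): parent_id=NULL -> NULL
  - task 2 (Deploy): parent_id=1 -> Research
  - task 3 (Refactor): parent_id=1 -> Research
  - task 4 (Plan): parent_id=NULL -> NULL
  - task 5 (Setup): parent_id=1 -> Research
  - task 6 (Implement): parent_id=1 -> Research
  - task 7 (Test): parent_id=1 -> Research
  - task 8 (Design): parent_id=NULL -> NULL

SQL:
SELECT a.name AS item, b.name AS parent
FROM tasks a
LEFT JOIN tasks b ON a.parent_id = b.id

Result:
item      | parent  
----------+---------
Research  | NULL    
Deploy    | Research
Refactor  | Research
Plan      | NULL    
Setup     | Research
Implement | Research
Test      | Research
Design    | NULL    


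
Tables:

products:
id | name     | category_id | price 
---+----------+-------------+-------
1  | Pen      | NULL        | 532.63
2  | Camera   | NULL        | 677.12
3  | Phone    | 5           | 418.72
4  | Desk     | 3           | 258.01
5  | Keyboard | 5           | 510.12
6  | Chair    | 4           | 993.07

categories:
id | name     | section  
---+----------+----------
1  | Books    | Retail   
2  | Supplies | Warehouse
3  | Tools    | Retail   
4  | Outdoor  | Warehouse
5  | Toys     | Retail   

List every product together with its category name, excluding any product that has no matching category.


INNER JOIN keeps only products rows whose category_id matches an id in categories. Walk through each product:
  - product 1 (Pen): category_id=NULL, no match -> dropped
  - product 2 (Camera): category_id=NULL, no match -> dropped
  - product 3 (Phone): category_id=5 -> matches Toys
  - product 4 (Desk): category_id=3 -> matches Tools
  - product 5 (Keyboard): category_id=5 -> matches Toys
  - product 6 (Chair): category_id=4 -> matches Outdoor
So 2 of 6 rows are dropped.

SQL:
SELECT a.name, b.name AS category
FROM products a
INNER JOIN categories b ON a.category_id = b.id

Result:
name     | category
---------+---------
Phone    | Toys    
Desk     | Tools   
Keyboard | Toys    
Chair    | Outdoor 


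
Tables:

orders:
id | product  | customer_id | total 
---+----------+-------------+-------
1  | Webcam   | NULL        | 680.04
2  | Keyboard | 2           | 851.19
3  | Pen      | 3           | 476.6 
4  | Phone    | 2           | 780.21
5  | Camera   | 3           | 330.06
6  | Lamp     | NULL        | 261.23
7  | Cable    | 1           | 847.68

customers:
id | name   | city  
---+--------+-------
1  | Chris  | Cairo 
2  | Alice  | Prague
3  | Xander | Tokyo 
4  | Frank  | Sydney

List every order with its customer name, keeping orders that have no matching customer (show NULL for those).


LEFT JOIN keeps every row from orders (the left table); where customer_id has no match in customers, the customer columns become NULL. Walk through each order:
  - order 1 (Webcam): customer_id=NULL, no match -> kept with NULL
  - order 2 (Keyboard): customer_id=2 -> matches Alice
  - order 3 (Pen): customer_id=3 -> matches Xander
  - order 4 (Phone): customer_id=2 -> matches Alice
  - order 5 (Camera): customer_id=3 -> matches Xander
  - order 6 (Lamp): customer_id=NULL, no match -> kept with NULL
  - order 7 (Cable): customer_id=1 -> matches Chris
All 7 rows appear; 2 have NULL customer.

SQL:
SELECT a.product, b.name AS customer
FROM orders a
LEFT JOIN customers b ON a.customer_id = b.id

Result:
product  | customer
---------+---------
Webcam   | NULL    
Keyboard | Alice   
Pen      | Xander  
Phone    | Alice   
Camera   | Xander  
Lamp     | NULL    
Cable    | Chris   


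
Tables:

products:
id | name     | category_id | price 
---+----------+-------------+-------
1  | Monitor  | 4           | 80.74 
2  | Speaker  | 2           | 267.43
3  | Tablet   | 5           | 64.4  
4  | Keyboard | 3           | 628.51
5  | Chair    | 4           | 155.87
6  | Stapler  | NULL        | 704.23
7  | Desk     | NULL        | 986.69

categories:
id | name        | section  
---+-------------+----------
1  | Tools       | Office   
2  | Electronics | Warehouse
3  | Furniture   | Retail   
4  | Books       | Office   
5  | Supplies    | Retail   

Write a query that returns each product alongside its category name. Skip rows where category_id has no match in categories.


INNER JOIN keeps only products rows whose category_id matches an id in categories. Walk through each product:
  - product 1 (Monitor): category_id=4 -> matches Books
  - product 2 (Speaker): category_id=2 -> matches Electronics
  - product 3 (Tablet): category_id=5 -> matches Supplies
  - product 4 (Keyboard): category_id=3 -> matches Furniture
  - product 5 (Chair): category_id=4 -> matches Books
  - product 6 (Stapler): category_id=NULL, no match -> dropped
  - product 7 (Desk): category_id=NULL, no match -> dropped
So 2 of 7 rows are dropped.

SQL:
SELECT a.name, b.name AS category
FROM products a
INNER JOIN categories b ON a.category_id = b.id

Result:
name     | category   
---------+------------
Monitor  | Books      
Speaker  | Electronics
Tablet   | Supplies   
Keyboard | Furniture  
Chair    | Books      


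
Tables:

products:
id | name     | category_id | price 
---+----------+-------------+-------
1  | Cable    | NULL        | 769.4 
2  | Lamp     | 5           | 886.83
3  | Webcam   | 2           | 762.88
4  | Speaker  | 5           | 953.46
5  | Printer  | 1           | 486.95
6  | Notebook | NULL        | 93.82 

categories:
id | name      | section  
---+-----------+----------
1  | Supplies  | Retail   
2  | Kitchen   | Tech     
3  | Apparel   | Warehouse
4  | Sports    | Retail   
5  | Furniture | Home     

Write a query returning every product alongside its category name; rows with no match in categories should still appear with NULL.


LEFT JOIN keeps every row from products (the left table); where category_id has no match in categories, the category columns become NULL. Walk through each product:
  - product 1 (Cable): category_id=NULL, no match -> kept with NULL
  - product 2 (Lamp): category_id=5 -> matches Furniture
  - product 3 (Webcam): category_id=2 -> matches Kitchen
  - product 4 (Speaker): category_id=5 -> matches Furniture
  - product 5 (Printer): category_id=1 -> matches Supplies
  - product 6 (Notebook): category_id=NULL, no match -> kept with NULL
All 6 rows appear; 2 have NULL category.

SQL:
SELECT a.name, b.name AS category
FROM products a
LEFT JOIN categories b ON a.category_id = b.id

Result:
name     | category 
---------+----------
Cable    | NULL     
Lamp     | Furniture
Webcam   | Kitchen  
Speaker  | Furniture
Printer  | Supplies 
Notebook | NULL     


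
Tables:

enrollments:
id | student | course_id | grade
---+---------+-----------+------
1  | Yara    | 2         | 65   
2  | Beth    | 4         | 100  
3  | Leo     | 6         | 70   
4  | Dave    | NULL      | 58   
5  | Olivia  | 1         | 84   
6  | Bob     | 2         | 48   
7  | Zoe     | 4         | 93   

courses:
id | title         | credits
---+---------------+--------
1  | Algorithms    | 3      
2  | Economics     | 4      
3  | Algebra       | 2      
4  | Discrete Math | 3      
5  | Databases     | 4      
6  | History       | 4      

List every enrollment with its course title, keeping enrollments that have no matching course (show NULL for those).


LEFT JOIN keeps every row from enrollments (the left table); where course_id has no match in courses, the course columns become NULL. Walk through each enrollment:
  - enrollment 1 (Yara): course_id=2 -> matches Economics
  - enrollment 2 (Beth): course_id=4 -> matches Discrete Math
  - enrollment 3 (Leo): course_id=6 -> matches History
  - enrollment 4 (Dave): course_id=NULL, no match -> kept with NULL
  - enrollment 5 (Olivia): course_id=1 -> matches Algorithms
  - enrollment 6 (Bob): course_id=2 -> matches Economics
  - enrollment 7 (Zoe): course_id=4 -> matches Discrete Math
All 7 rows appear; 1 has NULL course.

SQL:
SELECT a.student, b.title AS course
FROM enrollments a
LEFT JOIN courses b ON a.course_id = b.id

Result:
student | course       
--------+--------------
Yara    | Economics    
Beth    | Discrete Math
Leo     | History      
Dave    | NULL         
Olivia  | Algorithms   
Bob     | Economics    
Zoe     | Discrete Math


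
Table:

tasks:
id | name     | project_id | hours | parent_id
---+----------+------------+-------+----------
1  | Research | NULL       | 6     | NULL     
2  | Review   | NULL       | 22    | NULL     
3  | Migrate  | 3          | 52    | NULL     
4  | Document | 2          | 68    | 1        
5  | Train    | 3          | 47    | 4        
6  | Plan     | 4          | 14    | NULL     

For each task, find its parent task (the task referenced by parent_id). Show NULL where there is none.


This is a self-join: tasks is joined to a second copy of itself, matching each row's parent_id to another row's id. Use LEFT JOIN so rows with parent_id=NULL are kept.
  - task 1 (Research): parent_id=NULL -> NULL
  - task 2 (Review): parent_id=NULL -> NULL
  - task 3 (Migrate): parent_id=NULL -> NULL
  - task 4 (Document): parent_id=1 -> Research
  - task 5 (Train): parent_id=4 -> Document
  - task 6 (Plan): parent_id=NULL -> NULL

SQL:
SELECT a.name AS item, b.name AS parent
FROM tasks a
LEFT JOIN tasks b ON a.parent_id = b.id

Result:
item     | parent  
---------+---------
Research | NULL    
Review   | NULL    
Migrate  | NULL    
Document | Research
Train    | Document
Plan     | NULL    


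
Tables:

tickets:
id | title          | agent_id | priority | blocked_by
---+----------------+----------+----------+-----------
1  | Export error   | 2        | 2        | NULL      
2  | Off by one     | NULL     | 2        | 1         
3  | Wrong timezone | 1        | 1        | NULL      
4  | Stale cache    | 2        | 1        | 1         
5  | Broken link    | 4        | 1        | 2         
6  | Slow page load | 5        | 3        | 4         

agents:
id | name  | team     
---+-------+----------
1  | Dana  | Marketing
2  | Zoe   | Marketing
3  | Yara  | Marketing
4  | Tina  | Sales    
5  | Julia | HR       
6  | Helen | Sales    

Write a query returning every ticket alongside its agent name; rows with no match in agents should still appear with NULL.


LEFT JOIN keeps every row from tickets (the left table); where agent_id has no match in agents, the agent columns become NULL. Walk through each ticket:
  - ticket 1 (Export error): agent_id=2 -> matches Zoe
  - ticket 2 (Off by one): agent_id=NULL, no match -> kept with NULL
  - ticket 3 (Wrong timezone): agent_id=1 -> matches Dana
  - ticket 4 (Stale cache): agent_id=2 -> matches Zoe
  - ticket 5 (Broken link): agent_id=4 -> matches Tina
  - ticket 6 (Slow page load): agent_id=5 -> matches Julia
All 6 rows appear; 1 has NULL agent.

SQL:
SELECT a.title, b.name AS agent
FROM tickets a
LEFT JOIN agents b ON a.agent_id = b.id

Result:
title          | agent
---------------+------
Export error   | Zoe  
Off by one     | NULL 
Wrong timezone | Dana 
Stale cache    | Zoe  
Broken link    | Tina 
Slow page load | Julia


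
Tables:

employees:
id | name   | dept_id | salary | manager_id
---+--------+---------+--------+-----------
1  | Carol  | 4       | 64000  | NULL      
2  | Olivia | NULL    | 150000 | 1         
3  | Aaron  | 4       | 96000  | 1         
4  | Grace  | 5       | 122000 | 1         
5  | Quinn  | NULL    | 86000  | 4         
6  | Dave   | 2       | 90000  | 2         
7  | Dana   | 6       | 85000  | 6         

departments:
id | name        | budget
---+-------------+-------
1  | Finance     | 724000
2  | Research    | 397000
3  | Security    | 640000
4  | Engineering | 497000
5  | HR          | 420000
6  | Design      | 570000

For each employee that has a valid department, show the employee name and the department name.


INNER JOIN keeps only employees rows whose dept_id matches an id in departments. Walk through each employee:
  - employee 1 (Carol): dept_id=4 -> matches Engineering
  - employee 2 (Olivia): dept_id=NULL, no match -> dropped
  - employee 3 (Aaron): dept_id=4 -> matches Engineering
  - employee 4 (Grace): dept_id=5 -> matches HR
  - employee 5 (Quinn): dept_id=NULL, no match -> dropped
  - employee 6 (Dave): dept_id=2 -> matches Research
  - employee 7 (Dana): dept_id=6 -> matches Design
So 2 of 7 rows are dropped.

SQL:
SELECT a.name, b.name AS department
FROM employees a
INNER JOIN departments b ON a.dept_id = b.id

Result:
name  | department 
------+------------
Carol | Engineering
Aaron | Engineering
Grace | HR         
Dave  | Research   
Dana  | Design     


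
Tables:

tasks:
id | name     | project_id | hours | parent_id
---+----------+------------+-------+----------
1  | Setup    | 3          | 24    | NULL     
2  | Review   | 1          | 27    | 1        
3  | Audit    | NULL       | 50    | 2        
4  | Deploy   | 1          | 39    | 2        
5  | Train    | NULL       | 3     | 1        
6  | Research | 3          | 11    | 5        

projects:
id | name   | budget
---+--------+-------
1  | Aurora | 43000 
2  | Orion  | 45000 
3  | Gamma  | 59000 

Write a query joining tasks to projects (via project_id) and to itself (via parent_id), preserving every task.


Two LEFT JOINs from the same base table tasks: one to projects via project_id, one to tasks itself via parent_id. Both are LEFT so every task is preserved.
Match against projects:
  - task 1 (Setup): project_id=3 -> matches Gamma
  - task 2 (Review): project_id=1 -> matches Aurora
  - task 3 (Audit): project_id=NULL, no match -> kept with NULL
  - task 4 (Deploy): project_id=1 -> matches Aurora
  - task 5 (Train): project_id=NULL, no match -> kept with NULL
  - task 6 (Research): project_id=3 -> matches Gamma
Match against tasks (self):
  - task 1 (Setup): parent_id=NULL -> NULL
  - task 2 (Review): parent_id=1 -> Setup
  - task 3 (Audit): parent_id=2 -> Review
  - task 4 (Deploy): parent_id=2 -> Review
  - task 5 (Train): parent_id=1 -> Setup
  - task 6 (Research): parent_id=5 -> Train

SQL:
SELECT a.name, b.name AS project, c.name AS parent
FROM tasks a
LEFT JOIN projects b ON a.project_id = b.id
LEFT JOIN tasks c ON a.parent_id = c.id

Result:
name     | project | parent
---------+---------+-------
Setup    | Gamma   | NULL  
Review   | Aurora  | Setup 
Audit    | NULL    | Review
Deploy   | Aurora  | Review
Train    | NULL    | Setup 
Research | Gamma   | Train 


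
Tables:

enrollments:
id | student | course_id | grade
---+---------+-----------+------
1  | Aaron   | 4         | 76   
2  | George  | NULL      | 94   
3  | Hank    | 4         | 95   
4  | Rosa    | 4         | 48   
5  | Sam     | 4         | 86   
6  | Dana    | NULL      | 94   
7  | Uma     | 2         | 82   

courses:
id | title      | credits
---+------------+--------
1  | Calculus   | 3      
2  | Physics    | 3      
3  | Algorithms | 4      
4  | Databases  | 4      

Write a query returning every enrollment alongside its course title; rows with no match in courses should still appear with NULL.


LEFT JOIN keeps every row from enrollments (the left table); where course_id has no match in courses, the course columns become NULL. Walk through each enrollment:
  - enrollment 1 (Aaron): course_id=4 -> matches Databases
  - enrollment 2 (George): course_id=NULL, no match -> kept with NULL
  - enrollment 3 (Hank): course_id=4 -> matches Databases
  - enrollment 4 (Rosa): course_id=4 -> matches Databases
  - enrollment 5 (Sam): course_id=4 -> matches Databases
  - enrollment 6 (Dana): course_id=NULL, no match -> kept with NULL
  - enrollment 7 (Uma): course_id=2 -> matches Physics
All 7 rows appear; 2 have NULL course.

SQL:
SELECT a.student, b.title AS course
FROM enrollments a
LEFT JOIN courses b ON a.course_id = b.id

Result:
student | course   
--------+----------
Aaron   | Databases
George  | NULL     
Hank    | Databases
Rosa    | Databases
Sam     | Databases
Dana    | NULL     
Uma     | Physics  


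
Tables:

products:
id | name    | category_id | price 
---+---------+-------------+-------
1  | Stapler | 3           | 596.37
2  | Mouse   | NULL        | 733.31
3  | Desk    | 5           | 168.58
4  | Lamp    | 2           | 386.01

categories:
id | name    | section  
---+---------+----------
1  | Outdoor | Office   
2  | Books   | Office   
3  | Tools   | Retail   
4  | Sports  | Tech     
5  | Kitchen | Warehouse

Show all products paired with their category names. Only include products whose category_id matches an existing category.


INNER JOIN keeps only products rows whose category_id matches an id in categories. Walk through each product:
  - product 1 (Stapler): category_id=3 -> matches Tools
  - product 2 (Mouse): category_id=NULL, no match -> dropped
  - product 3 (Desk): category_id=5 -> matches Kitchen
  - product 4 (Lamp): category_id=2 -> matches Books
So 1 of 4 rows is dropped.

SQL:
SELECT a.name, b.name AS category
FROM products a
INNER JOIN categories b ON a.category_id = b.id

Result:
name    | category
--------+---------
Stapler | Tools   
Desk    | Kitchen 
Lamp    | Books   


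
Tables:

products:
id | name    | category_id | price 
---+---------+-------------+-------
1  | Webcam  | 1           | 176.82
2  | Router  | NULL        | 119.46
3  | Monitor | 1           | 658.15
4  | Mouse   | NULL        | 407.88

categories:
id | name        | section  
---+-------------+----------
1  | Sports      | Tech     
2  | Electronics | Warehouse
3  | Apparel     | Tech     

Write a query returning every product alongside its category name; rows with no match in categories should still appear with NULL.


LEFT JOIN keeps every row from products (the left table); where category_id has no match in categories, the category columns become NULL. Walk through each product:
  - product 1 (Webcam): category_id=1 -> matches Sports
  - product 2 (Router): category_id=NULL, no match -> kept with NULL
  - product 3 (Monitor): category_id=1 -> matches Sports
  - product 4 (Mouse): category_id=NULL, no match -> kept with NULL
All 4 rows appear; 2 have NULL category.

SQL:
SELECT a.name, b.name AS category
FROM products a
LEFT JOIN categories b ON a.category_id = b.id

Result:
name    | category
--------+---------
Webcam  | Sports  
Router  | NULL    
Monitor | Sports  
Mouse   | NULL    


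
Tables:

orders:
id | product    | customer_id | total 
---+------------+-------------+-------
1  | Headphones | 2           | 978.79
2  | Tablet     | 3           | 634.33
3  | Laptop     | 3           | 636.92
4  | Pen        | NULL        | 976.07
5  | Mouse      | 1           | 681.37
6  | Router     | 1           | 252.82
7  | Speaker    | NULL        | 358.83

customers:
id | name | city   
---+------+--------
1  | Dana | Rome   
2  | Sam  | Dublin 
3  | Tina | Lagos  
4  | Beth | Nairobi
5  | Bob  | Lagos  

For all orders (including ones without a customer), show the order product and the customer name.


LEFT JOIN keeps every row from orders (the left table); where customer_id has no match in customers, the customer columns become NULL. Walk through each order:
  - order 1 (Headphones): customer_id=2 -> matches Sam
  - order 2 (Tablet): customer_id=3 -> matches Tina
  - order 3 (Laptop): customer_id=3 -> matches Tina
  - order 4 (Pen): customer_id=NULL, no match -> kept with NULL
  - order 5 (Mouse): customer_id=1 -> matches Dana
  - order 6 (Router): customer_id=1 -> matches Dana
  - order 7 (Speaker): customer_id=NULL, no match -> kept with NULL
All 7 rows appear; 2 have NULL customer.

SQL:
SELECT a.product, b.name AS customer
FROM orders a
LEFT JOIN customers b ON a.customer_id = b.id

Result:
product    | customer
-----------+---------
Headphones | Sam     
Tablet     | Tina    
Laptop     | Tina    
Pen        | NULL    
Mouse      | Dana    
Router     | Dana    
Speaker    | NULL    


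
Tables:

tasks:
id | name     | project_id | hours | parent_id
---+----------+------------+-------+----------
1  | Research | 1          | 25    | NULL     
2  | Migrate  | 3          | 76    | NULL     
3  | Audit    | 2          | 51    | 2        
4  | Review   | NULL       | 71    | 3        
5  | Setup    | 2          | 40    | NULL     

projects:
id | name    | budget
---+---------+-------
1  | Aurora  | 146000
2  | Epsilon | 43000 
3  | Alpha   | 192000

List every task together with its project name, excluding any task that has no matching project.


INNER JOIN keeps only tasks rows whose project_id matches an id in projects. Walk through each task:
  - task 1 (Research): project_id=1 -> matches Aurora
  - task 2 (Migrate): project_id=3 -> matches Alpha
  - task 3 (Audit): project_id=2 -> matches Epsilon
  - task 4 (Review): project_id=NULL, no match -> dropped
  - task 5 (Setup): project_id=2 -> matches Epsilon
So 1 of 5 rows is dropped.

SQL:
SELECT a.name, b.name AS project
FROM tasks a
INNER JOIN projects b ON a.project_id = b.id

Result:
name     | project
---------+--------
Research | Aurora 
Migrate  | Alpha  
Audit    | Epsilon
Setup    | Epsilon


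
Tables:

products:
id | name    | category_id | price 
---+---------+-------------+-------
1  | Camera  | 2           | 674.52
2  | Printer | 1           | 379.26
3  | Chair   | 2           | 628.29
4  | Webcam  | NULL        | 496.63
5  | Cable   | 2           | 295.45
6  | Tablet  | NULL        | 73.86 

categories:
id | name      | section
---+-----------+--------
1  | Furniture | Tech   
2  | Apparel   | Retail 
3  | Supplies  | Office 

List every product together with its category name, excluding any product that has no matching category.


INNER JOIN keeps only products rows whose category_id matches an id in categories. Walk through each product:
  - product 1 (Camera): category_id=2 -> matches Apparel
  - product 2 (Printer): category_id=1 -> matches Furniture
  - product 3 (Chair): category_id=2 -> matches Apparel
  - product 4 (Webcam): category_id=NULL, no match -> dropped
  - product 5 (Cable): category_id=2 -> matches Apparel
  - product 6 (Tablet): category_id=NULL, no match -> dropped
So 2 of 6 rows are dropped.

SQL:
SELECT a.name, b.name AS category
FROM products a
INNER JOIN categories b ON a.category_id = b.id

Result:
name    | category 
--------+----------
Camera  | Apparel  
Printer | Furniture
Chair   | Apparel  
Cable   | Apparel  


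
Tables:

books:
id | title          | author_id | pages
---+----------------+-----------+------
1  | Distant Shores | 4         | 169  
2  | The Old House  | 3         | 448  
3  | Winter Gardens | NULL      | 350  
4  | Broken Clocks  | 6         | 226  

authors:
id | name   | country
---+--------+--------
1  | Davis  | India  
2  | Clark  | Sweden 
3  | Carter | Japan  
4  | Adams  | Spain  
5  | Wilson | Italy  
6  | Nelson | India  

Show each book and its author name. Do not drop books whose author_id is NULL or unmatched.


LEFT JOIN keeps every row from books (the left table); where author_id has no match in authors, the author columns become NULL. Walk through each book:
  - book 1 (Distant Shores): author_id=4 -> matches Adams
  - book 2 (The Old House): author_id=3 -> matches Carter
  - book 3 (Winter Gardens): author_id=NULL, no match -> kept with NULL
  - book 4 (Broken Clocks): author_id=6 -> matches Nelson
All 4 rows appear; 1 has NULL author.

SQL:
SELECT a.title, b.name AS author
FROM books a
LEFT JOIN authors b ON a.author_id = b.id

Result:
title          | author
---------------+-------
Distant Shores | Adams 
The Old House  | Carter
Winter Gardens | NULL  
Broken Clocks  | Nelson


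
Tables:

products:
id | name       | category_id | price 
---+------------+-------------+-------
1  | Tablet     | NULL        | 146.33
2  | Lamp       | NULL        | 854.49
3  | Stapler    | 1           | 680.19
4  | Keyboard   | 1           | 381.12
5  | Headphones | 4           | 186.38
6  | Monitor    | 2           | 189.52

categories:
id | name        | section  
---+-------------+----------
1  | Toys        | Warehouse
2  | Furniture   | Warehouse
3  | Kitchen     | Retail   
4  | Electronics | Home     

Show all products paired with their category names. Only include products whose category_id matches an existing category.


INNER JOIN keeps only products rows whose category_id matches an id in categories. Walk through each product:
  - product 1 (Tablet): category_id=NULL, no match -> dropped
  - product 2 (Lamp): category_id=NULL, no match -> dropped
  - product 3 (Stapler): category_id=1 -> matches Toys
  - product 4 (Keyboard): category_id=1 -> matches Toys
  - product 5 (Headphones): category_id=4 -> matches Electronics
  - product 6 (Monitor): category_id=2 -> matches Furniture
So 2 of 6 rows are dropped.

SQL:
SELECT a.name, b.name AS category
FROM products a
INNER JOIN categories b ON a.category_id = b.id

Result:
name       | category   
-----------+------------
Stapler    | Toys       
Keyboard   | Toys       
Headphones | Electronics
Monitor    | Furniture  


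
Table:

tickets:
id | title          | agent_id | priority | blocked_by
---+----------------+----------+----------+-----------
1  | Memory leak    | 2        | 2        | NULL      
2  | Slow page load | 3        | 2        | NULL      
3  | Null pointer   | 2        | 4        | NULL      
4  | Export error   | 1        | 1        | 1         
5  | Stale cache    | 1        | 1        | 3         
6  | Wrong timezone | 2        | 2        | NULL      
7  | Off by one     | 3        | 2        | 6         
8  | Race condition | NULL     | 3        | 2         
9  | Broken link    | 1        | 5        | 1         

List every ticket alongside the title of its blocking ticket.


This is a self-join: tickets is joined to a second copy of itself, matching each row's blocked_by to another row's id. Use LEFT JOIN so rows with blocked_by=NULL are kept.
  - ticket 1 (Memory leak): blocked_by=NULL -> NULL
  - ticket 2 (Slow page load): blocked_by=NULL -> NULL
  - ticket 3 (Null pointer): blocked_by=NULL -> NULL
  - ticket 4 (Export error): blocked_by=1 -> Memory leak
  - ticket 5 (Stale cache): blocked_by=3 -> Null pointer
  - ticket 6 (Wrong timezone): blocked_by=NULL -> NULL
  - ticket 7 (Off by one): blocked_by=6 -> Wrong timezone
  - ticket 8 (Race condition): blocked_by=2 -> Slow page load
  - ticket 9 (Broken link): blocked_by=1 -> Memory leak

SQL:
SELECT a.title AS item, b.title AS blocked_by
FROM tickets a
LEFT JOIN tickets b ON a.blocked_by = b.id

Result:
item           | blocked_by    
---------------+---------------
Memory leak    | NULL          
Slow page load | NULL          
Null pointer   | NULL          
Export error   | Memory leak   
Stale cache    | Null pointer  
Wrong timezone | NULL          
Off by one     | Wrong timezone
Race condition | Slow page load
Broken link    | Memory leak   


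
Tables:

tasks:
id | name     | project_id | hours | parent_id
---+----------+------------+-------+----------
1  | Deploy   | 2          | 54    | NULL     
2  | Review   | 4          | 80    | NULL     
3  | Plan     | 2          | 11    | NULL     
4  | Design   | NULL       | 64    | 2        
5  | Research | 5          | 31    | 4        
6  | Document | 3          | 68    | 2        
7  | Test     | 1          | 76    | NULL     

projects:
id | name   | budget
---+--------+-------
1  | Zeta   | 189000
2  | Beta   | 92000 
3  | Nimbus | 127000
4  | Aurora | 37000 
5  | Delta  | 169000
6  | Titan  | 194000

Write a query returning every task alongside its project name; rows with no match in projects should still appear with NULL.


LEFT JOIN keeps every row from tasks (the left table); where project_id has no match in projects, the project columns become NULL. Walk through each task:
  - task 1 (Deploy): project_id=2 -> matches Beta
  - task 2 (Review): project_id=4 -> matches Aurora
  - task 3 (Plan): project_id=2 -> matches Beta
  - task 4 (Design): project_id=NULL, no match -> kept with NULL
  - task 5 (Research): project_id=5 -> matches Delta
  - task 6 (Document): project_id=3 -> matches Nimbus
  - task 7 (Test): project_id=1 -> matches Zeta
All 7 rows appear; 1 has NULL project.

SQL:
SELECT a.name, b.name AS project
FROM tasks a
LEFT JOIN projects b ON a.project_id = b.id

Result:
name     | project
---------+--------
Deploy   | Beta   
Review   | Aurora 
Plan     | Beta   
Design   | NULL   
Research | Delta  
Document | Nimbus 
Test     | Zeta   


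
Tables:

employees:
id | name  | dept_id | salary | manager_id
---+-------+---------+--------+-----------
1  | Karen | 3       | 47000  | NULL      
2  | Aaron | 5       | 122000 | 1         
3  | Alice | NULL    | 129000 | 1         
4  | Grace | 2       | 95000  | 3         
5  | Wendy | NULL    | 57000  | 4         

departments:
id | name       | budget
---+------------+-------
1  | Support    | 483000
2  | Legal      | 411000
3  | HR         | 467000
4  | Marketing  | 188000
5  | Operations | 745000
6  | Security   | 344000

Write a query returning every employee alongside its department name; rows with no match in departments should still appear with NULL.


LEFT JOIN keeps every row from employees (the left table); where dept_id has no match in departments, the department columns become NULL. Walk through each employee:
  - employee 1 (Karen): dept_id=3 -> matches HR
  - employee 2 (Aaron): dept_id=5 -> matches Operations
  - employee 3 (Alice): dept_id=NULL, no match -> kept with NULL
  - employee 4 (Grace): dept_id=2 -> matches Legal
  - employee 5 (Wendy): dept_id=NULL, no match -> kept with NULL
All 5 rows appear; 2 have NULL department.

SQL:
SELECT a.name, b.name AS department
FROM employees a
LEFT JOIN departments b ON a.dept_id = b.id

Result:
name  | department
------+-----------
Karen | HR        
Aaron | Operations
Alice | NULL      
Grace | Legal     
Wendy | NULL      


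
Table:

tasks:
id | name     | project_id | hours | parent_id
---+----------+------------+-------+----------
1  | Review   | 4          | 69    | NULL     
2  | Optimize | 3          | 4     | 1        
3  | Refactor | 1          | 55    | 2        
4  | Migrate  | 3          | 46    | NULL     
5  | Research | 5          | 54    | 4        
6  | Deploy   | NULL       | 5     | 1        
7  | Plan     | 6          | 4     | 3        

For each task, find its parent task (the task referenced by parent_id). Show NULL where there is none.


This is a self-join: tasks is joined to a second copy of itself, matching each row's parent_id to another row's id. Use LEFT JOIN so rows with parent_id=NULL are kept.
  - task 1 (Review): parent_id=NULL -> NULL
  - task 2 (Optimize): parent_id=1 -> Review
  - task 3 (Refactor): parent_id=2 -> Optimize
  - task 4 (Migrate): parent_id=NULL -> NULL
  - task 5 (Research): parent_id=4 -> Migrate
  - task 6 (Deploy): parent_id=1 -> Review
  - task 7 (Plan): parent_id=3 -> Refactor

SQL:
SELECT a.name AS item, b.name AS parent
FROM tasks a
LEFT JOIN tasks b ON a.parent_id = b.id

Result:
item     | parent  
---------+---------
Review   | NULL    
Optimize | Review  
Refactor | Optimize
Migrate  | NULL    
Research | Migrate 
Deploy   | Review  
Plan     | Refactor


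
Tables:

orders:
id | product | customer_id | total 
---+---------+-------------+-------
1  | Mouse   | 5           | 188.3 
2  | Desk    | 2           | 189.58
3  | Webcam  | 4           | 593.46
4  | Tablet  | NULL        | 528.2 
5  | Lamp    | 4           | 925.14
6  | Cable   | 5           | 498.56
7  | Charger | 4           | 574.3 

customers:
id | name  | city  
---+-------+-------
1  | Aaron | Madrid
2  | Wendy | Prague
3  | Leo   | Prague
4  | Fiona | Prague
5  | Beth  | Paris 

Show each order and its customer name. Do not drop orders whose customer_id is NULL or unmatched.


LEFT JOIN keeps every row from orders (the left table); where customer_id has no match in customers, the customer columns become NULL. Walk through each order:
  - order 1 (Mouse): customer_id=5 -> matches Beth
  - order 2 (Desk): customer_id=2 -> matches Wendy
  - order 3 (Webcam): customer_id=4 -> matches Fiona
  - order 4 (Tablet): customer_id=NULL, no match -> kept with NULL
  - order 5 (Lamp): customer_id=4 -> matches Fiona
  - order 6 (Cable): customer_id=5 -> matches Beth
  - order 7 (Charger): customer_id=4 -> matches Fiona
All 7 rows appear; 1 has NULL customer.

SQL:
SELECT a.product, b.name AS customer
FROM orders a
LEFT JOIN customers b ON a.customer_id = b.id

Result:
product | customer
--------+---------
Mouse   | Beth    
Desk    | Wendy   
Webcam  | Fiona   
Tablet  | NULL    
Lamp    | Fiona   
Cable   | Beth    
Charger | Fiona   
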